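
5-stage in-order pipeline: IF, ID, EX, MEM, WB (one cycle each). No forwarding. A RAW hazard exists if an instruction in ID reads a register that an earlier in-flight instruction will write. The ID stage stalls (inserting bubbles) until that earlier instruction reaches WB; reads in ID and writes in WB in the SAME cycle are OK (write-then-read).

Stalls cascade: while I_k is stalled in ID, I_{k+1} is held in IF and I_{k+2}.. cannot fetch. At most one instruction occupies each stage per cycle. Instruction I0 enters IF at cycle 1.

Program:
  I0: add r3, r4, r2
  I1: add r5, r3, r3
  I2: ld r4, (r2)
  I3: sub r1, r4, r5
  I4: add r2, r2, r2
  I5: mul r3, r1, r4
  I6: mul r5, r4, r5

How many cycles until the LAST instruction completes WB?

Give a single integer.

Answer: 16

Derivation:
I0 add r3 <- r4,r2: IF@1 ID@2 stall=0 (-) EX@3 MEM@4 WB@5
I1 add r5 <- r3,r3: IF@2 ID@3 stall=2 (RAW on I0.r3 (WB@5)) EX@6 MEM@7 WB@8
I2 ld r4 <- r2: IF@3 ID@6 stall=0 (-) EX@7 MEM@8 WB@9
I3 sub r1 <- r4,r5: IF@6 ID@7 stall=2 (RAW on I2.r4 (WB@9)) EX@10 MEM@11 WB@12
I4 add r2 <- r2,r2: IF@7 ID@10 stall=0 (-) EX@11 MEM@12 WB@13
I5 mul r3 <- r1,r4: IF@10 ID@11 stall=1 (RAW on I3.r1 (WB@12)) EX@13 MEM@14 WB@15
I6 mul r5 <- r4,r5: IF@11 ID@13 stall=0 (-) EX@14 MEM@15 WB@16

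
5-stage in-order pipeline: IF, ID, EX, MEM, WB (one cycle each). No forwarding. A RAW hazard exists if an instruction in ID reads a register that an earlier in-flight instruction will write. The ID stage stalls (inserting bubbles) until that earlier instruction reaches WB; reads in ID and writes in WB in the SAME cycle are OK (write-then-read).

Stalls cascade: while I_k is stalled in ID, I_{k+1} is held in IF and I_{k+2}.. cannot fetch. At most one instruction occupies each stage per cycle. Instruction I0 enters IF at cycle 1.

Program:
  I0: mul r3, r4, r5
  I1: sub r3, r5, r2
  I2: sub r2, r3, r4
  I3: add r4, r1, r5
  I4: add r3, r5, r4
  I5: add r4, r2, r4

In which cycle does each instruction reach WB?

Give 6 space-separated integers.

Answer: 5 6 9 10 13 14

Derivation:
I0 mul r3 <- r4,r5: IF@1 ID@2 stall=0 (-) EX@3 MEM@4 WB@5
I1 sub r3 <- r5,r2: IF@2 ID@3 stall=0 (-) EX@4 MEM@5 WB@6
I2 sub r2 <- r3,r4: IF@3 ID@4 stall=2 (RAW on I1.r3 (WB@6)) EX@7 MEM@8 WB@9
I3 add r4 <- r1,r5: IF@4 ID@7 stall=0 (-) EX@8 MEM@9 WB@10
I4 add r3 <- r5,r4: IF@7 ID@8 stall=2 (RAW on I3.r4 (WB@10)) EX@11 MEM@12 WB@13
I5 add r4 <- r2,r4: IF@8 ID@11 stall=0 (-) EX@12 MEM@13 WB@14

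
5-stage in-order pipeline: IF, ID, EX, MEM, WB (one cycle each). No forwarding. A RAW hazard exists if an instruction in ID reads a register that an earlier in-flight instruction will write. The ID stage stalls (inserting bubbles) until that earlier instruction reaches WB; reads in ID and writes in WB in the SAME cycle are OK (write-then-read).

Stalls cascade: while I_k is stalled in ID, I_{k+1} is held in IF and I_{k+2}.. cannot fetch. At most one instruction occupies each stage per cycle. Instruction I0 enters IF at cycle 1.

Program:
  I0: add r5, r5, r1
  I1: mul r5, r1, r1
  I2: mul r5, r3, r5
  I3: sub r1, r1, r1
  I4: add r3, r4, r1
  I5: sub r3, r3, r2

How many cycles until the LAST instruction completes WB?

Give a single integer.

I0 add r5 <- r5,r1: IF@1 ID@2 stall=0 (-) EX@3 MEM@4 WB@5
I1 mul r5 <- r1,r1: IF@2 ID@3 stall=0 (-) EX@4 MEM@5 WB@6
I2 mul r5 <- r3,r5: IF@3 ID@4 stall=2 (RAW on I1.r5 (WB@6)) EX@7 MEM@8 WB@9
I3 sub r1 <- r1,r1: IF@4 ID@7 stall=0 (-) EX@8 MEM@9 WB@10
I4 add r3 <- r4,r1: IF@7 ID@8 stall=2 (RAW on I3.r1 (WB@10)) EX@11 MEM@12 WB@13
I5 sub r3 <- r3,r2: IF@8 ID@11 stall=2 (RAW on I4.r3 (WB@13)) EX@14 MEM@15 WB@16

Answer: 16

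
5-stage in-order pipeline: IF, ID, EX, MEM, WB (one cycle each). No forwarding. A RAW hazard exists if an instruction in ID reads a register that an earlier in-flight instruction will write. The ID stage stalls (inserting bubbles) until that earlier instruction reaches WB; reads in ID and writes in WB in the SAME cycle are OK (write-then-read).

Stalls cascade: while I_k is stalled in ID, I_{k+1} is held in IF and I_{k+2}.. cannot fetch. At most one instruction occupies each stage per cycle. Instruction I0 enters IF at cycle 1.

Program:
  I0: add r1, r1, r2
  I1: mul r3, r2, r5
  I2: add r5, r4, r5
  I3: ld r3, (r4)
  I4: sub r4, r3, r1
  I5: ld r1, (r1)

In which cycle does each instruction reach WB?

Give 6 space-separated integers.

Answer: 5 6 7 8 11 12

Derivation:
I0 add r1 <- r1,r2: IF@1 ID@2 stall=0 (-) EX@3 MEM@4 WB@5
I1 mul r3 <- r2,r5: IF@2 ID@3 stall=0 (-) EX@4 MEM@5 WB@6
I2 add r5 <- r4,r5: IF@3 ID@4 stall=0 (-) EX@5 MEM@6 WB@7
I3 ld r3 <- r4: IF@4 ID@5 stall=0 (-) EX@6 MEM@7 WB@8
I4 sub r4 <- r3,r1: IF@5 ID@6 stall=2 (RAW on I3.r3 (WB@8)) EX@9 MEM@10 WB@11
I5 ld r1 <- r1: IF@6 ID@9 stall=0 (-) EX@10 MEM@11 WB@12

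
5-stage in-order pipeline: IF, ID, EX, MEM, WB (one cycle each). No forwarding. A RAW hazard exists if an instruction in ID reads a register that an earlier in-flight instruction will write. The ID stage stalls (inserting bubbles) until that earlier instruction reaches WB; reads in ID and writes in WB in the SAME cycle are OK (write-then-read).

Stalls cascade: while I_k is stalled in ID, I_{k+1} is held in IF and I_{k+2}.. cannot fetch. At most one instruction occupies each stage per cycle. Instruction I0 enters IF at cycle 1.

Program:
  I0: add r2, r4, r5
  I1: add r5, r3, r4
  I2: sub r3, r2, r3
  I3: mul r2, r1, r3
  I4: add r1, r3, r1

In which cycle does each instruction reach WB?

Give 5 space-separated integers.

I0 add r2 <- r4,r5: IF@1 ID@2 stall=0 (-) EX@3 MEM@4 WB@5
I1 add r5 <- r3,r4: IF@2 ID@3 stall=0 (-) EX@4 MEM@5 WB@6
I2 sub r3 <- r2,r3: IF@3 ID@4 stall=1 (RAW on I0.r2 (WB@5)) EX@6 MEM@7 WB@8
I3 mul r2 <- r1,r3: IF@4 ID@6 stall=2 (RAW on I2.r3 (WB@8)) EX@9 MEM@10 WB@11
I4 add r1 <- r3,r1: IF@6 ID@9 stall=0 (-) EX@10 MEM@11 WB@12

Answer: 5 6 8 11 12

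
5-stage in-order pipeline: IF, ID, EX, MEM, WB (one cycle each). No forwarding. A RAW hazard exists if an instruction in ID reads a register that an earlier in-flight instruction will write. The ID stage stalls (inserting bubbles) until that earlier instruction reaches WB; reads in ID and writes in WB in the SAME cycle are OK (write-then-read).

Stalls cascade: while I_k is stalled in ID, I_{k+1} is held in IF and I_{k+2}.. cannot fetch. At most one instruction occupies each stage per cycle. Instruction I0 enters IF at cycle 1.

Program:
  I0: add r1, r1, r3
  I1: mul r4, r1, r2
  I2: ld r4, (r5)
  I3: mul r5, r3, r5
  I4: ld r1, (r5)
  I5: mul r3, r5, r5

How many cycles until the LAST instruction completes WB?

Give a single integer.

I0 add r1 <- r1,r3: IF@1 ID@2 stall=0 (-) EX@3 MEM@4 WB@5
I1 mul r4 <- r1,r2: IF@2 ID@3 stall=2 (RAW on I0.r1 (WB@5)) EX@6 MEM@7 WB@8
I2 ld r4 <- r5: IF@3 ID@6 stall=0 (-) EX@7 MEM@8 WB@9
I3 mul r5 <- r3,r5: IF@6 ID@7 stall=0 (-) EX@8 MEM@9 WB@10
I4 ld r1 <- r5: IF@7 ID@8 stall=2 (RAW on I3.r5 (WB@10)) EX@11 MEM@12 WB@13
I5 mul r3 <- r5,r5: IF@8 ID@11 stall=0 (-) EX@12 MEM@13 WB@14

Answer: 14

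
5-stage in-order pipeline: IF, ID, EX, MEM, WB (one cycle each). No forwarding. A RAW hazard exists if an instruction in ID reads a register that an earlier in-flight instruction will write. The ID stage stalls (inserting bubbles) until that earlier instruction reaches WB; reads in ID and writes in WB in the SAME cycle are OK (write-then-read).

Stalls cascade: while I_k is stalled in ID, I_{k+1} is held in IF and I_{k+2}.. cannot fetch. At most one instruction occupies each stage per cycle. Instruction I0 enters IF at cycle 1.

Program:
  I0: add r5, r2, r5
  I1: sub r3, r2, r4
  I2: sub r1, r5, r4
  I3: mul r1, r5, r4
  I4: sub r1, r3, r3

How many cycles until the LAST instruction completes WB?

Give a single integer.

I0 add r5 <- r2,r5: IF@1 ID@2 stall=0 (-) EX@3 MEM@4 WB@5
I1 sub r3 <- r2,r4: IF@2 ID@3 stall=0 (-) EX@4 MEM@5 WB@6
I2 sub r1 <- r5,r4: IF@3 ID@4 stall=1 (RAW on I0.r5 (WB@5)) EX@6 MEM@7 WB@8
I3 mul r1 <- r5,r4: IF@4 ID@6 stall=0 (-) EX@7 MEM@8 WB@9
I4 sub r1 <- r3,r3: IF@6 ID@7 stall=0 (-) EX@8 MEM@9 WB@10

Answer: 10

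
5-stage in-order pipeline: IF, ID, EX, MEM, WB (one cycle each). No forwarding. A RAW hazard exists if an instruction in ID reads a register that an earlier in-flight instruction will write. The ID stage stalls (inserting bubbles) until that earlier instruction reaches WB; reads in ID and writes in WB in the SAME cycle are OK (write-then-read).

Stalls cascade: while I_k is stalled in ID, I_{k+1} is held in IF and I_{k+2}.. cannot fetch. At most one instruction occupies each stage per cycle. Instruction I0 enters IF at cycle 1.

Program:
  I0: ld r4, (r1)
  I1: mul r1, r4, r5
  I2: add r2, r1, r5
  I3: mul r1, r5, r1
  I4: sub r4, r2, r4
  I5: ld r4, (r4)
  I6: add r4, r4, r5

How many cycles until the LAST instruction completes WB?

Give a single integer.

I0 ld r4 <- r1: IF@1 ID@2 stall=0 (-) EX@3 MEM@4 WB@5
I1 mul r1 <- r4,r5: IF@2 ID@3 stall=2 (RAW on I0.r4 (WB@5)) EX@6 MEM@7 WB@8
I2 add r2 <- r1,r5: IF@3 ID@6 stall=2 (RAW on I1.r1 (WB@8)) EX@9 MEM@10 WB@11
I3 mul r1 <- r5,r1: IF@6 ID@9 stall=0 (-) EX@10 MEM@11 WB@12
I4 sub r4 <- r2,r4: IF@9 ID@10 stall=1 (RAW on I2.r2 (WB@11)) EX@12 MEM@13 WB@14
I5 ld r4 <- r4: IF@10 ID@12 stall=2 (RAW on I4.r4 (WB@14)) EX@15 MEM@16 WB@17
I6 add r4 <- r4,r5: IF@12 ID@15 stall=2 (RAW on I5.r4 (WB@17)) EX@18 MEM@19 WB@20

Answer: 20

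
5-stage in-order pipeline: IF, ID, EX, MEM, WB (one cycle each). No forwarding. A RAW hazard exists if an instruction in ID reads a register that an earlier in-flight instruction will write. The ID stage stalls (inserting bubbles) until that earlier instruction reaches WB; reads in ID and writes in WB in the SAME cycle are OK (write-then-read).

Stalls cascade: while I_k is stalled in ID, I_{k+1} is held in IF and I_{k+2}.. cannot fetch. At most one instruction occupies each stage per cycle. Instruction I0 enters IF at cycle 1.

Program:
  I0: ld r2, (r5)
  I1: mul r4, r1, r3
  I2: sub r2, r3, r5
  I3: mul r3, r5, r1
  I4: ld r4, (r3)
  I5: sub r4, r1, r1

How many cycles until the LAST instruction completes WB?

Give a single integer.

I0 ld r2 <- r5: IF@1 ID@2 stall=0 (-) EX@3 MEM@4 WB@5
I1 mul r4 <- r1,r3: IF@2 ID@3 stall=0 (-) EX@4 MEM@5 WB@6
I2 sub r2 <- r3,r5: IF@3 ID@4 stall=0 (-) EX@5 MEM@6 WB@7
I3 mul r3 <- r5,r1: IF@4 ID@5 stall=0 (-) EX@6 MEM@7 WB@8
I4 ld r4 <- r3: IF@5 ID@6 stall=2 (RAW on I3.r3 (WB@8)) EX@9 MEM@10 WB@11
I5 sub r4 <- r1,r1: IF@6 ID@9 stall=0 (-) EX@10 MEM@11 WB@12

Answer: 12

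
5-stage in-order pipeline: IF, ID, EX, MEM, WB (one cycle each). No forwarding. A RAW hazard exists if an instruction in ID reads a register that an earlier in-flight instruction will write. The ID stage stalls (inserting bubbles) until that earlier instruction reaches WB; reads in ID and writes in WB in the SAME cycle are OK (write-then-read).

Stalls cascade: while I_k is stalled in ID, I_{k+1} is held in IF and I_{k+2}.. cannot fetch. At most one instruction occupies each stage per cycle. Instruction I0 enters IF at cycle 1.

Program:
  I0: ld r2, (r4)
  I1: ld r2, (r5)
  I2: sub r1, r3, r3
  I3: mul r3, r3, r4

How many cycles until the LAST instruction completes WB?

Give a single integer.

I0 ld r2 <- r4: IF@1 ID@2 stall=0 (-) EX@3 MEM@4 WB@5
I1 ld r2 <- r5: IF@2 ID@3 stall=0 (-) EX@4 MEM@5 WB@6
I2 sub r1 <- r3,r3: IF@3 ID@4 stall=0 (-) EX@5 MEM@6 WB@7
I3 mul r3 <- r3,r4: IF@4 ID@5 stall=0 (-) EX@6 MEM@7 WB@8

Answer: 8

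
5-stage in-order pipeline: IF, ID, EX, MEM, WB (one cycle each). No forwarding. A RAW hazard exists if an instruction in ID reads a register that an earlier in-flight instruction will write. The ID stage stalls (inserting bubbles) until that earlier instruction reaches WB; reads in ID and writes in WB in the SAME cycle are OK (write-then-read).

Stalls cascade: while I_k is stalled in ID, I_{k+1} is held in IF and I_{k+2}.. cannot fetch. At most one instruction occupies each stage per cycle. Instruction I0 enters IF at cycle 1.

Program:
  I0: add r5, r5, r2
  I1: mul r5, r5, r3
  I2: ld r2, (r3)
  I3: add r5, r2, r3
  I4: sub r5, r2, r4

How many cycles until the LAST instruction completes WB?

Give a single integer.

I0 add r5 <- r5,r2: IF@1 ID@2 stall=0 (-) EX@3 MEM@4 WB@5
I1 mul r5 <- r5,r3: IF@2 ID@3 stall=2 (RAW on I0.r5 (WB@5)) EX@6 MEM@7 WB@8
I2 ld r2 <- r3: IF@3 ID@6 stall=0 (-) EX@7 MEM@8 WB@9
I3 add r5 <- r2,r3: IF@6 ID@7 stall=2 (RAW on I2.r2 (WB@9)) EX@10 MEM@11 WB@12
I4 sub r5 <- r2,r4: IF@7 ID@10 stall=0 (-) EX@11 MEM@12 WB@13

Answer: 13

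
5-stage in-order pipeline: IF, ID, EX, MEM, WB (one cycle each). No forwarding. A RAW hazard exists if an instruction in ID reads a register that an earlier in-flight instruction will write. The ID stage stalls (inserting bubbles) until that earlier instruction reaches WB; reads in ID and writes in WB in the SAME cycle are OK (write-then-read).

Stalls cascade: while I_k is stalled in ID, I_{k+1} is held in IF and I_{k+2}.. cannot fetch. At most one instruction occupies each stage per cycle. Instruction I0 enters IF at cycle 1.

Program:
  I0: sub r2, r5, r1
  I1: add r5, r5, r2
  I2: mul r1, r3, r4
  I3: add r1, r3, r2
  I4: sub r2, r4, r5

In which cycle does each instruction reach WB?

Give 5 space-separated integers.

Answer: 5 8 9 10 11

Derivation:
I0 sub r2 <- r5,r1: IF@1 ID@2 stall=0 (-) EX@3 MEM@4 WB@5
I1 add r5 <- r5,r2: IF@2 ID@3 stall=2 (RAW on I0.r2 (WB@5)) EX@6 MEM@7 WB@8
I2 mul r1 <- r3,r4: IF@3 ID@6 stall=0 (-) EX@7 MEM@8 WB@9
I3 add r1 <- r3,r2: IF@6 ID@7 stall=0 (-) EX@8 MEM@9 WB@10
I4 sub r2 <- r4,r5: IF@7 ID@8 stall=0 (-) EX@9 MEM@10 WB@11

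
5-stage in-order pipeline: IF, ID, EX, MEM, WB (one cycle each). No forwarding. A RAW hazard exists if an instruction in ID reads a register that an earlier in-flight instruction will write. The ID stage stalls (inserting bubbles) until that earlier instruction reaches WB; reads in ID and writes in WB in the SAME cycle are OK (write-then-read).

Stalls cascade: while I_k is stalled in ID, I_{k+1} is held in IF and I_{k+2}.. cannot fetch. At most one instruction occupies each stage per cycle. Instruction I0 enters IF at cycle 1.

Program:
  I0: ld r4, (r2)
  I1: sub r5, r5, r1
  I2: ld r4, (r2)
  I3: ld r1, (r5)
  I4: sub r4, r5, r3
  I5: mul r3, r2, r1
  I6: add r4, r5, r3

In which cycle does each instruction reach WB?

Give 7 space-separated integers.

I0 ld r4 <- r2: IF@1 ID@2 stall=0 (-) EX@3 MEM@4 WB@5
I1 sub r5 <- r5,r1: IF@2 ID@3 stall=0 (-) EX@4 MEM@5 WB@6
I2 ld r4 <- r2: IF@3 ID@4 stall=0 (-) EX@5 MEM@6 WB@7
I3 ld r1 <- r5: IF@4 ID@5 stall=1 (RAW on I1.r5 (WB@6)) EX@7 MEM@8 WB@9
I4 sub r4 <- r5,r3: IF@5 ID@7 stall=0 (-) EX@8 MEM@9 WB@10
I5 mul r3 <- r2,r1: IF@7 ID@8 stall=1 (RAW on I3.r1 (WB@9)) EX@10 MEM@11 WB@12
I6 add r4 <- r5,r3: IF@8 ID@10 stall=2 (RAW on I5.r3 (WB@12)) EX@13 MEM@14 WB@15

Answer: 5 6 7 9 10 12 15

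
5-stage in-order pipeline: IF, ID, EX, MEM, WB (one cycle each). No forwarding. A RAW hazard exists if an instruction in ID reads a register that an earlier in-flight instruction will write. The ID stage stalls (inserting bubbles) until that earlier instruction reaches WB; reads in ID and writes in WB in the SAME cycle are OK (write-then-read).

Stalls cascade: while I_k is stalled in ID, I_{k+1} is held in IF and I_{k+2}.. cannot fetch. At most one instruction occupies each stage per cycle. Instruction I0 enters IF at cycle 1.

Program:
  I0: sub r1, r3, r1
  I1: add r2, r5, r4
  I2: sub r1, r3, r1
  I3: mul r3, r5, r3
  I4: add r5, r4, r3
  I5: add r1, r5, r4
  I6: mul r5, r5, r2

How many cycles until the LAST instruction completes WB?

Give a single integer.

Answer: 16

Derivation:
I0 sub r1 <- r3,r1: IF@1 ID@2 stall=0 (-) EX@3 MEM@4 WB@5
I1 add r2 <- r5,r4: IF@2 ID@3 stall=0 (-) EX@4 MEM@5 WB@6
I2 sub r1 <- r3,r1: IF@3 ID@4 stall=1 (RAW on I0.r1 (WB@5)) EX@6 MEM@7 WB@8
I3 mul r3 <- r5,r3: IF@4 ID@6 stall=0 (-) EX@7 MEM@8 WB@9
I4 add r5 <- r4,r3: IF@6 ID@7 stall=2 (RAW on I3.r3 (WB@9)) EX@10 MEM@11 WB@12
I5 add r1 <- r5,r4: IF@7 ID@10 stall=2 (RAW on I4.r5 (WB@12)) EX@13 MEM@14 WB@15
I6 mul r5 <- r5,r2: IF@10 ID@13 stall=0 (-) EX@14 MEM@15 WB@16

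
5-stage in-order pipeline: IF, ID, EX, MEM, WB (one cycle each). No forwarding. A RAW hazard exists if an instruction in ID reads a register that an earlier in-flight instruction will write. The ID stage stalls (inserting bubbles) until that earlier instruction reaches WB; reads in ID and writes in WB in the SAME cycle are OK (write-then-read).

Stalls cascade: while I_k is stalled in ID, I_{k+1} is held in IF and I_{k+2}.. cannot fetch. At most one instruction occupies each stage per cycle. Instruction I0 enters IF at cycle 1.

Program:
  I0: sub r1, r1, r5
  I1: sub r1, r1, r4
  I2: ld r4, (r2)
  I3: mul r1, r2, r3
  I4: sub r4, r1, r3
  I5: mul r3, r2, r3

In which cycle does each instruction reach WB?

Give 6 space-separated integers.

Answer: 5 8 9 10 13 14

Derivation:
I0 sub r1 <- r1,r5: IF@1 ID@2 stall=0 (-) EX@3 MEM@4 WB@5
I1 sub r1 <- r1,r4: IF@2 ID@3 stall=2 (RAW on I0.r1 (WB@5)) EX@6 MEM@7 WB@8
I2 ld r4 <- r2: IF@3 ID@6 stall=0 (-) EX@7 MEM@8 WB@9
I3 mul r1 <- r2,r3: IF@6 ID@7 stall=0 (-) EX@8 MEM@9 WB@10
I4 sub r4 <- r1,r3: IF@7 ID@8 stall=2 (RAW on I3.r1 (WB@10)) EX@11 MEM@12 WB@13
I5 mul r3 <- r2,r3: IF@8 ID@11 stall=0 (-) EX@12 MEM@13 WB@14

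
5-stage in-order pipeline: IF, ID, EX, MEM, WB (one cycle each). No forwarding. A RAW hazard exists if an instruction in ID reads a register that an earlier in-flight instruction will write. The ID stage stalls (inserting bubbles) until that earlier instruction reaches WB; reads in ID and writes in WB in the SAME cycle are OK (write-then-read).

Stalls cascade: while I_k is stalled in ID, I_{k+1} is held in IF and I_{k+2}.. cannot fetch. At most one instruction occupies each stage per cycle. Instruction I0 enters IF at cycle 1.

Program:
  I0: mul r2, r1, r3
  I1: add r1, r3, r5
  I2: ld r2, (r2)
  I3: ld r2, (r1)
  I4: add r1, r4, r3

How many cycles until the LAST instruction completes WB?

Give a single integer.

I0 mul r2 <- r1,r3: IF@1 ID@2 stall=0 (-) EX@3 MEM@4 WB@5
I1 add r1 <- r3,r5: IF@2 ID@3 stall=0 (-) EX@4 MEM@5 WB@6
I2 ld r2 <- r2: IF@3 ID@4 stall=1 (RAW on I0.r2 (WB@5)) EX@6 MEM@7 WB@8
I3 ld r2 <- r1: IF@4 ID@6 stall=0 (-) EX@7 MEM@8 WB@9
I4 add r1 <- r4,r3: IF@6 ID@7 stall=0 (-) EX@8 MEM@9 WB@10

Answer: 10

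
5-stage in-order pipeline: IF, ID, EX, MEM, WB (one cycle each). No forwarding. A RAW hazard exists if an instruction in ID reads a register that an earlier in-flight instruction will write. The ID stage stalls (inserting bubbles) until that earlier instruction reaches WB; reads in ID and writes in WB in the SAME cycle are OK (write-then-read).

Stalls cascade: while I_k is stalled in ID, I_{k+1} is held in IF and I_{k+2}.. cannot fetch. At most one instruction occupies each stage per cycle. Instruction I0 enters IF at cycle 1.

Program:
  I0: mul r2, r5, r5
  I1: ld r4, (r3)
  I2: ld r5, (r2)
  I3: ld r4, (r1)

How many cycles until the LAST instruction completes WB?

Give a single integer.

Answer: 9

Derivation:
I0 mul r2 <- r5,r5: IF@1 ID@2 stall=0 (-) EX@3 MEM@4 WB@5
I1 ld r4 <- r3: IF@2 ID@3 stall=0 (-) EX@4 MEM@5 WB@6
I2 ld r5 <- r2: IF@3 ID@4 stall=1 (RAW on I0.r2 (WB@5)) EX@6 MEM@7 WB@8
I3 ld r4 <- r1: IF@4 ID@6 stall=0 (-) EX@7 MEM@8 WB@9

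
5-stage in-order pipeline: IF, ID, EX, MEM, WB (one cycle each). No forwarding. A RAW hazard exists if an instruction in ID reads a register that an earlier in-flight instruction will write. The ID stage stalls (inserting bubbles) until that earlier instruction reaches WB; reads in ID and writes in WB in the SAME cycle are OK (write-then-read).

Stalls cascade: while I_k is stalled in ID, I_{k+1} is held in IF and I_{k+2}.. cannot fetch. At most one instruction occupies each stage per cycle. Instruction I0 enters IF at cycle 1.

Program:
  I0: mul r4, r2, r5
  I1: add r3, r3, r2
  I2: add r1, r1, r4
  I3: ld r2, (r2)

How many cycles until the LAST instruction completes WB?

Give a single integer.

Answer: 9

Derivation:
I0 mul r4 <- r2,r5: IF@1 ID@2 stall=0 (-) EX@3 MEM@4 WB@5
I1 add r3 <- r3,r2: IF@2 ID@3 stall=0 (-) EX@4 MEM@5 WB@6
I2 add r1 <- r1,r4: IF@3 ID@4 stall=1 (RAW on I0.r4 (WB@5)) EX@6 MEM@7 WB@8
I3 ld r2 <- r2: IF@4 ID@6 stall=0 (-) EX@7 MEM@8 WB@9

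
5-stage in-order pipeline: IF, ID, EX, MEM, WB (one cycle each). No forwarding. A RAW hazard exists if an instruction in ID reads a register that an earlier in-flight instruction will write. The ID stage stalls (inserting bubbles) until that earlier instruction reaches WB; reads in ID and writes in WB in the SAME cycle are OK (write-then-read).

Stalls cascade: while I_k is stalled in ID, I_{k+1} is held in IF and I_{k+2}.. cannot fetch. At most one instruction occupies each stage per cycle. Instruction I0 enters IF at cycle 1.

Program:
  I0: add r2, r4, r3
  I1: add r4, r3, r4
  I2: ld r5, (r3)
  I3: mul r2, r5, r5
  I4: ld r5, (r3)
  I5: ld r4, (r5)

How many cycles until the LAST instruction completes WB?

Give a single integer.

I0 add r2 <- r4,r3: IF@1 ID@2 stall=0 (-) EX@3 MEM@4 WB@5
I1 add r4 <- r3,r4: IF@2 ID@3 stall=0 (-) EX@4 MEM@5 WB@6
I2 ld r5 <- r3: IF@3 ID@4 stall=0 (-) EX@5 MEM@6 WB@7
I3 mul r2 <- r5,r5: IF@4 ID@5 stall=2 (RAW on I2.r5 (WB@7)) EX@8 MEM@9 WB@10
I4 ld r5 <- r3: IF@5 ID@8 stall=0 (-) EX@9 MEM@10 WB@11
I5 ld r4 <- r5: IF@8 ID@9 stall=2 (RAW on I4.r5 (WB@11)) EX@12 MEM@13 WB@14

Answer: 14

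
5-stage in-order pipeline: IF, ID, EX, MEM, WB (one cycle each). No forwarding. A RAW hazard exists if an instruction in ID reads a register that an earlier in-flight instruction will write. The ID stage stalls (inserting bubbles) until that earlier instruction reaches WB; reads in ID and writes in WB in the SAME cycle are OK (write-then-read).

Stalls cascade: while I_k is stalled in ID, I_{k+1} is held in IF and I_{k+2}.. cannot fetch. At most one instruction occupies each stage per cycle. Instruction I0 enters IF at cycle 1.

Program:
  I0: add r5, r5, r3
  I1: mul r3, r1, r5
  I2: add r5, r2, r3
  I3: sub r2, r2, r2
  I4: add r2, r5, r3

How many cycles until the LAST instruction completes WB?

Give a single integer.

Answer: 14

Derivation:
I0 add r5 <- r5,r3: IF@1 ID@2 stall=0 (-) EX@3 MEM@4 WB@5
I1 mul r3 <- r1,r5: IF@2 ID@3 stall=2 (RAW on I0.r5 (WB@5)) EX@6 MEM@7 WB@8
I2 add r5 <- r2,r3: IF@3 ID@6 stall=2 (RAW on I1.r3 (WB@8)) EX@9 MEM@10 WB@11
I3 sub r2 <- r2,r2: IF@6 ID@9 stall=0 (-) EX@10 MEM@11 WB@12
I4 add r2 <- r5,r3: IF@9 ID@10 stall=1 (RAW on I2.r5 (WB@11)) EX@12 MEM@13 WB@14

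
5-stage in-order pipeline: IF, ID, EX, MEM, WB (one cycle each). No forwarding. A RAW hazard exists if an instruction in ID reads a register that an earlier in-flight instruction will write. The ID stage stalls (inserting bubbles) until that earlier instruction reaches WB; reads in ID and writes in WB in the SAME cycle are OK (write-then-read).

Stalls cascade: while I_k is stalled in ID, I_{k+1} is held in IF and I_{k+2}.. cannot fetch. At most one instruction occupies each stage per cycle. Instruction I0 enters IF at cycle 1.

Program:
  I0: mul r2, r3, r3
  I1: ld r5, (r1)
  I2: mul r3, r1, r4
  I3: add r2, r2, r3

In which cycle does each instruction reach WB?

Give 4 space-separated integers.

Answer: 5 6 7 10

Derivation:
I0 mul r2 <- r3,r3: IF@1 ID@2 stall=0 (-) EX@3 MEM@4 WB@5
I1 ld r5 <- r1: IF@2 ID@3 stall=0 (-) EX@4 MEM@5 WB@6
I2 mul r3 <- r1,r4: IF@3 ID@4 stall=0 (-) EX@5 MEM@6 WB@7
I3 add r2 <- r2,r3: IF@4 ID@5 stall=2 (RAW on I2.r3 (WB@7)) EX@8 MEM@9 WB@10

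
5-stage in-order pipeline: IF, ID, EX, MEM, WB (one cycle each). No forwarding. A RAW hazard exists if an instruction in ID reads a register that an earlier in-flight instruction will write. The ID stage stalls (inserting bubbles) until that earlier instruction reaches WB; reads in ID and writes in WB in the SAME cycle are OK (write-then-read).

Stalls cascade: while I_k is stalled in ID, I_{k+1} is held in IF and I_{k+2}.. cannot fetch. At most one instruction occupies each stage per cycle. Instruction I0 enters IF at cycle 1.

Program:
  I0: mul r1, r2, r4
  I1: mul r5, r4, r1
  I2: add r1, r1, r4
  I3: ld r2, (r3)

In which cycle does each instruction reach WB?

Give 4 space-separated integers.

I0 mul r1 <- r2,r4: IF@1 ID@2 stall=0 (-) EX@3 MEM@4 WB@5
I1 mul r5 <- r4,r1: IF@2 ID@3 stall=2 (RAW on I0.r1 (WB@5)) EX@6 MEM@7 WB@8
I2 add r1 <- r1,r4: IF@3 ID@6 stall=0 (-) EX@7 MEM@8 WB@9
I3 ld r2 <- r3: IF@6 ID@7 stall=0 (-) EX@8 MEM@9 WB@10

Answer: 5 8 9 10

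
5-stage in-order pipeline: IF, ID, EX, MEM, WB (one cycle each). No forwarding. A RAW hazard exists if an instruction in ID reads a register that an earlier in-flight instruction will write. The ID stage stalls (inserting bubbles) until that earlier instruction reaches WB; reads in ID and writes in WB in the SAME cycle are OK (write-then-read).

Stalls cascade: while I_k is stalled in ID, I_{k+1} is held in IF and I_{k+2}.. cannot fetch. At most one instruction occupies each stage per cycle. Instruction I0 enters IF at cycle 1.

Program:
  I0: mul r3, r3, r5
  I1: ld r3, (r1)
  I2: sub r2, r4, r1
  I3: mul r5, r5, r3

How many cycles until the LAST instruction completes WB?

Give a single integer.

Answer: 9

Derivation:
I0 mul r3 <- r3,r5: IF@1 ID@2 stall=0 (-) EX@3 MEM@4 WB@5
I1 ld r3 <- r1: IF@2 ID@3 stall=0 (-) EX@4 MEM@5 WB@6
I2 sub r2 <- r4,r1: IF@3 ID@4 stall=0 (-) EX@5 MEM@6 WB@7
I3 mul r5 <- r5,r3: IF@4 ID@5 stall=1 (RAW on I1.r3 (WB@6)) EX@7 MEM@8 WB@9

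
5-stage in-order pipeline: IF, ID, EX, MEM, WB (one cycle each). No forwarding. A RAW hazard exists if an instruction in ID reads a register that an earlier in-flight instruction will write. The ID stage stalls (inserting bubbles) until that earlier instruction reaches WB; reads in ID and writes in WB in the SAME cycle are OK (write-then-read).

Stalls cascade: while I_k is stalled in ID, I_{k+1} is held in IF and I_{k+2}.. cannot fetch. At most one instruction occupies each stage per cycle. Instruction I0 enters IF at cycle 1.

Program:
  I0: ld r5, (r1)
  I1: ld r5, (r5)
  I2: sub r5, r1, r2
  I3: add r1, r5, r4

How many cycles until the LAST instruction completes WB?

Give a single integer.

I0 ld r5 <- r1: IF@1 ID@2 stall=0 (-) EX@3 MEM@4 WB@5
I1 ld r5 <- r5: IF@2 ID@3 stall=2 (RAW on I0.r5 (WB@5)) EX@6 MEM@7 WB@8
I2 sub r5 <- r1,r2: IF@3 ID@6 stall=0 (-) EX@7 MEM@8 WB@9
I3 add r1 <- r5,r4: IF@6 ID@7 stall=2 (RAW on I2.r5 (WB@9)) EX@10 MEM@11 WB@12

Answer: 12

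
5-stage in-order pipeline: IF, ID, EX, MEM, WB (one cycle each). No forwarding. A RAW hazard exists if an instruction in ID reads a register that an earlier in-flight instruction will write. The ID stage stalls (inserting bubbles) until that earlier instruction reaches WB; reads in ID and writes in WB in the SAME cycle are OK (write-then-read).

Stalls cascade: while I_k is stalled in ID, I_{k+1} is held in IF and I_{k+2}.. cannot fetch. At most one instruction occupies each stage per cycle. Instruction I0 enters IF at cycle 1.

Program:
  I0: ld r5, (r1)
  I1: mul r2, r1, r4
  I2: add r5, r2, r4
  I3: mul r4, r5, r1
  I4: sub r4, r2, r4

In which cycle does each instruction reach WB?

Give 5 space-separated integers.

Answer: 5 6 9 12 15

Derivation:
I0 ld r5 <- r1: IF@1 ID@2 stall=0 (-) EX@3 MEM@4 WB@5
I1 mul r2 <- r1,r4: IF@2 ID@3 stall=0 (-) EX@4 MEM@5 WB@6
I2 add r5 <- r2,r4: IF@3 ID@4 stall=2 (RAW on I1.r2 (WB@6)) EX@7 MEM@8 WB@9
I3 mul r4 <- r5,r1: IF@4 ID@7 stall=2 (RAW on I2.r5 (WB@9)) EX@10 MEM@11 WB@12
I4 sub r4 <- r2,r4: IF@7 ID@10 stall=2 (RAW on I3.r4 (WB@12)) EX@13 MEM@14 WB@15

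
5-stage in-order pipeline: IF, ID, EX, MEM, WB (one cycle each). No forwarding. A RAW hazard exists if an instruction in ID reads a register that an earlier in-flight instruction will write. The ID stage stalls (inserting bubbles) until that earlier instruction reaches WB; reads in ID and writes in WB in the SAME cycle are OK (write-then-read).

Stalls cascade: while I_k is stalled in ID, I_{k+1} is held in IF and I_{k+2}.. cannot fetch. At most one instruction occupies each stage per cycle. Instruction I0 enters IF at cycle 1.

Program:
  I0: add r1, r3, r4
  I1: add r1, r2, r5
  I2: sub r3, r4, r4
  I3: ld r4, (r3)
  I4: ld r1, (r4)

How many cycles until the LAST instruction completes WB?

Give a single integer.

Answer: 13

Derivation:
I0 add r1 <- r3,r4: IF@1 ID@2 stall=0 (-) EX@3 MEM@4 WB@5
I1 add r1 <- r2,r5: IF@2 ID@3 stall=0 (-) EX@4 MEM@5 WB@6
I2 sub r3 <- r4,r4: IF@3 ID@4 stall=0 (-) EX@5 MEM@6 WB@7
I3 ld r4 <- r3: IF@4 ID@5 stall=2 (RAW on I2.r3 (WB@7)) EX@8 MEM@9 WB@10
I4 ld r1 <- r4: IF@5 ID@8 stall=2 (RAW on I3.r4 (WB@10)) EX@11 MEM@12 WB@13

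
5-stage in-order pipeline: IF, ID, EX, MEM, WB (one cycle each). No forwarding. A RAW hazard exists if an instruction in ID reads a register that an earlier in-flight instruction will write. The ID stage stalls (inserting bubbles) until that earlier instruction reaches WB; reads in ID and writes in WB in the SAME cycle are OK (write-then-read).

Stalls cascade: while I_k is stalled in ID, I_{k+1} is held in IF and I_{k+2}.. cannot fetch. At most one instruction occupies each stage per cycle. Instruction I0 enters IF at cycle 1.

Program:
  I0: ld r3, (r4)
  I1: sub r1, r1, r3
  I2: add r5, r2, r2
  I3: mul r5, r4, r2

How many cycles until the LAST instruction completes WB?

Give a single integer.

Answer: 10

Derivation:
I0 ld r3 <- r4: IF@1 ID@2 stall=0 (-) EX@3 MEM@4 WB@5
I1 sub r1 <- r1,r3: IF@2 ID@3 stall=2 (RAW on I0.r3 (WB@5)) EX@6 MEM@7 WB@8
I2 add r5 <- r2,r2: IF@3 ID@6 stall=0 (-) EX@7 MEM@8 WB@9
I3 mul r5 <- r4,r2: IF@6 ID@7 stall=0 (-) EX@8 MEM@9 WB@10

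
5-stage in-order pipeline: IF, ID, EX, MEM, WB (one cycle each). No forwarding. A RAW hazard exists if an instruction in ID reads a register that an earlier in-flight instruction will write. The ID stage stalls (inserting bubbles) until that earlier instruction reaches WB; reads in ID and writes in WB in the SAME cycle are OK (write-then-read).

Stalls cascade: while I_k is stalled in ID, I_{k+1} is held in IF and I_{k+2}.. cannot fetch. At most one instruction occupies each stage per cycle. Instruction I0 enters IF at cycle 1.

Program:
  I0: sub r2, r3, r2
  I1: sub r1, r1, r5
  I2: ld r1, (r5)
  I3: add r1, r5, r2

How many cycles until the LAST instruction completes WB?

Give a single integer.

Answer: 8

Derivation:
I0 sub r2 <- r3,r2: IF@1 ID@2 stall=0 (-) EX@3 MEM@4 WB@5
I1 sub r1 <- r1,r5: IF@2 ID@3 stall=0 (-) EX@4 MEM@5 WB@6
I2 ld r1 <- r5: IF@3 ID@4 stall=0 (-) EX@5 MEM@6 WB@7
I3 add r1 <- r5,r2: IF@4 ID@5 stall=0 (-) EX@6 MEM@7 WB@8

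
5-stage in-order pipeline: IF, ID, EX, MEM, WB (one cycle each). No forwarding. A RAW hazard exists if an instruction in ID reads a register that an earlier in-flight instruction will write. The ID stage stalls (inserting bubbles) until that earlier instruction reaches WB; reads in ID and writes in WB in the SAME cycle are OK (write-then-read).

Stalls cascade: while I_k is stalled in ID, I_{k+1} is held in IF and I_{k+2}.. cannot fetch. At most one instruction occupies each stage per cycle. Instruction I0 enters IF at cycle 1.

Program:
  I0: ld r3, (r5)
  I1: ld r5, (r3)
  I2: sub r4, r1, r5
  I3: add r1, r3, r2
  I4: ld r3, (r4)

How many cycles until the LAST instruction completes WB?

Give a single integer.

Answer: 14

Derivation:
I0 ld r3 <- r5: IF@1 ID@2 stall=0 (-) EX@3 MEM@4 WB@5
I1 ld r5 <- r3: IF@2 ID@3 stall=2 (RAW on I0.r3 (WB@5)) EX@6 MEM@7 WB@8
I2 sub r4 <- r1,r5: IF@3 ID@6 stall=2 (RAW on I1.r5 (WB@8)) EX@9 MEM@10 WB@11
I3 add r1 <- r3,r2: IF@6 ID@9 stall=0 (-) EX@10 MEM@11 WB@12
I4 ld r3 <- r4: IF@9 ID@10 stall=1 (RAW on I2.r4 (WB@11)) EX@12 MEM@13 WB@14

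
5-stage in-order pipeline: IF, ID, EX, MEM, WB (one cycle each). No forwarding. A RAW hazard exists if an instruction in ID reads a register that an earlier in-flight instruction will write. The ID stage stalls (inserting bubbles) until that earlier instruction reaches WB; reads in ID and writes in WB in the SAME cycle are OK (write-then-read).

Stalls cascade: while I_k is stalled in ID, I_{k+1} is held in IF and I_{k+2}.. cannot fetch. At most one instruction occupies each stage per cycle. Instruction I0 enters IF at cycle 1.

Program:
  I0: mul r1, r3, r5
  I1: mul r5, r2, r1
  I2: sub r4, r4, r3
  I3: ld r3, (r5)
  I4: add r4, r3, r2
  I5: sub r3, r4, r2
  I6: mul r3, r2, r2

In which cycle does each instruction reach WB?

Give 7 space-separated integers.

Answer: 5 8 9 11 14 17 18

Derivation:
I0 mul r1 <- r3,r5: IF@1 ID@2 stall=0 (-) EX@3 MEM@4 WB@5
I1 mul r5 <- r2,r1: IF@2 ID@3 stall=2 (RAW on I0.r1 (WB@5)) EX@6 MEM@7 WB@8
I2 sub r4 <- r4,r3: IF@3 ID@6 stall=0 (-) EX@7 MEM@8 WB@9
I3 ld r3 <- r5: IF@6 ID@7 stall=1 (RAW on I1.r5 (WB@8)) EX@9 MEM@10 WB@11
I4 add r4 <- r3,r2: IF@7 ID@9 stall=2 (RAW on I3.r3 (WB@11)) EX@12 MEM@13 WB@14
I5 sub r3 <- r4,r2: IF@9 ID@12 stall=2 (RAW on I4.r4 (WB@14)) EX@15 MEM@16 WB@17
I6 mul r3 <- r2,r2: IF@12 ID@15 stall=0 (-) EX@16 MEM@17 WB@18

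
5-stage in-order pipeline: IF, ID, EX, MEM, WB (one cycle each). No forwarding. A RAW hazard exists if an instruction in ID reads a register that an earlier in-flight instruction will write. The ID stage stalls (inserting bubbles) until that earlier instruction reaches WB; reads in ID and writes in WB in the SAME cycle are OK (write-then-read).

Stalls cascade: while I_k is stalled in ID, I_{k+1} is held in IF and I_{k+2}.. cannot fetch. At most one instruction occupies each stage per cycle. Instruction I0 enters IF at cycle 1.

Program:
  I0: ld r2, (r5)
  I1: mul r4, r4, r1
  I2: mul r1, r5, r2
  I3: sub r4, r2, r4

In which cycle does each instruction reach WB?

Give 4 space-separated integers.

Answer: 5 6 8 9

Derivation:
I0 ld r2 <- r5: IF@1 ID@2 stall=0 (-) EX@3 MEM@4 WB@5
I1 mul r4 <- r4,r1: IF@2 ID@3 stall=0 (-) EX@4 MEM@5 WB@6
I2 mul r1 <- r5,r2: IF@3 ID@4 stall=1 (RAW on I0.r2 (WB@5)) EX@6 MEM@7 WB@8
I3 sub r4 <- r2,r4: IF@4 ID@6 stall=0 (-) EX@7 MEM@8 WB@9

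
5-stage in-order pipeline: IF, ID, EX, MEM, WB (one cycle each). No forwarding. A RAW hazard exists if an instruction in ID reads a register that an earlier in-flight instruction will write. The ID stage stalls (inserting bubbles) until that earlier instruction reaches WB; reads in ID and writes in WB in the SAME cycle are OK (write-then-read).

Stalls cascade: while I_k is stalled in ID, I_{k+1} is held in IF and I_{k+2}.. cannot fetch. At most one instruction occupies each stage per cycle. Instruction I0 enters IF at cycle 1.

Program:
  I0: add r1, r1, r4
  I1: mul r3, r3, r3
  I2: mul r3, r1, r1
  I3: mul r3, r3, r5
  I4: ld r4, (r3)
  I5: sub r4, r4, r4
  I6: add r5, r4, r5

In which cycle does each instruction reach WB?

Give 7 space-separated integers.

Answer: 5 6 8 11 14 17 20

Derivation:
I0 add r1 <- r1,r4: IF@1 ID@2 stall=0 (-) EX@3 MEM@4 WB@5
I1 mul r3 <- r3,r3: IF@2 ID@3 stall=0 (-) EX@4 MEM@5 WB@6
I2 mul r3 <- r1,r1: IF@3 ID@4 stall=1 (RAW on I0.r1 (WB@5)) EX@6 MEM@7 WB@8
I3 mul r3 <- r3,r5: IF@4 ID@6 stall=2 (RAW on I2.r3 (WB@8)) EX@9 MEM@10 WB@11
I4 ld r4 <- r3: IF@6 ID@9 stall=2 (RAW on I3.r3 (WB@11)) EX@12 MEM@13 WB@14
I5 sub r4 <- r4,r4: IF@9 ID@12 stall=2 (RAW on I4.r4 (WB@14)) EX@15 MEM@16 WB@17
I6 add r5 <- r4,r5: IF@12 ID@15 stall=2 (RAW on I5.r4 (WB@17)) EX@18 MEM@19 WB@20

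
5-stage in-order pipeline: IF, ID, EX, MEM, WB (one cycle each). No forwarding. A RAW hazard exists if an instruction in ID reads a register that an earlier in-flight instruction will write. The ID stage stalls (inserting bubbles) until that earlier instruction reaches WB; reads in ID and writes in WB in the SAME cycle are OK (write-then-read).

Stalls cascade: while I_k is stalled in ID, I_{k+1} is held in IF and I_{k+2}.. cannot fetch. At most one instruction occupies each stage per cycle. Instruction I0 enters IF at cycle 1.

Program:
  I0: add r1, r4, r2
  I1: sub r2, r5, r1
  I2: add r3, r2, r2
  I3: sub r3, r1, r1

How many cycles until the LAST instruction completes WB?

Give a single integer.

Answer: 12

Derivation:
I0 add r1 <- r4,r2: IF@1 ID@2 stall=0 (-) EX@3 MEM@4 WB@5
I1 sub r2 <- r5,r1: IF@2 ID@3 stall=2 (RAW on I0.r1 (WB@5)) EX@6 MEM@7 WB@8
I2 add r3 <- r2,r2: IF@3 ID@6 stall=2 (RAW on I1.r2 (WB@8)) EX@9 MEM@10 WB@11
I3 sub r3 <- r1,r1: IF@6 ID@9 stall=0 (-) EX@10 MEM@11 WB@12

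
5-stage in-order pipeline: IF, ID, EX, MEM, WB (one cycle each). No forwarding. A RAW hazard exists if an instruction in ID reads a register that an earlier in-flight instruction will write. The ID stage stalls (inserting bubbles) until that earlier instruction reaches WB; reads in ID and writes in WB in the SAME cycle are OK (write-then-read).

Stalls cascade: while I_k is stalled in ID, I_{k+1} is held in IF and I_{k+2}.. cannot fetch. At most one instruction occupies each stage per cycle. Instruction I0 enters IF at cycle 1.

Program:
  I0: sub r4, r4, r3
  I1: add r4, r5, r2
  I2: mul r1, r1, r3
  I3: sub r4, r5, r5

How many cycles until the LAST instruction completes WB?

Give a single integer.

I0 sub r4 <- r4,r3: IF@1 ID@2 stall=0 (-) EX@3 MEM@4 WB@5
I1 add r4 <- r5,r2: IF@2 ID@3 stall=0 (-) EX@4 MEM@5 WB@6
I2 mul r1 <- r1,r3: IF@3 ID@4 stall=0 (-) EX@5 MEM@6 WB@7
I3 sub r4 <- r5,r5: IF@4 ID@5 stall=0 (-) EX@6 MEM@7 WB@8

Answer: 8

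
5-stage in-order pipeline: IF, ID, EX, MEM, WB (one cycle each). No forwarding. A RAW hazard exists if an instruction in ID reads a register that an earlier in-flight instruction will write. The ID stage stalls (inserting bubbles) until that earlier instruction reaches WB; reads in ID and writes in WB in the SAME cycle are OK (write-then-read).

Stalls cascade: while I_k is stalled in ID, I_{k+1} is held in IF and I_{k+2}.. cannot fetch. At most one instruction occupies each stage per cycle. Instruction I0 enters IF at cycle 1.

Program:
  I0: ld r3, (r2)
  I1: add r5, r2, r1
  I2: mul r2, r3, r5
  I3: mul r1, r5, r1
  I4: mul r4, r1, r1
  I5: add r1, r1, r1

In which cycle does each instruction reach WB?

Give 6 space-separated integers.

I0 ld r3 <- r2: IF@1 ID@2 stall=0 (-) EX@3 MEM@4 WB@5
I1 add r5 <- r2,r1: IF@2 ID@3 stall=0 (-) EX@4 MEM@5 WB@6
I2 mul r2 <- r3,r5: IF@3 ID@4 stall=2 (RAW on I1.r5 (WB@6)) EX@7 MEM@8 WB@9
I3 mul r1 <- r5,r1: IF@4 ID@7 stall=0 (-) EX@8 MEM@9 WB@10
I4 mul r4 <- r1,r1: IF@7 ID@8 stall=2 (RAW on I3.r1 (WB@10)) EX@11 MEM@12 WB@13
I5 add r1 <- r1,r1: IF@8 ID@11 stall=0 (-) EX@12 MEM@13 WB@14

Answer: 5 6 9 10 13 14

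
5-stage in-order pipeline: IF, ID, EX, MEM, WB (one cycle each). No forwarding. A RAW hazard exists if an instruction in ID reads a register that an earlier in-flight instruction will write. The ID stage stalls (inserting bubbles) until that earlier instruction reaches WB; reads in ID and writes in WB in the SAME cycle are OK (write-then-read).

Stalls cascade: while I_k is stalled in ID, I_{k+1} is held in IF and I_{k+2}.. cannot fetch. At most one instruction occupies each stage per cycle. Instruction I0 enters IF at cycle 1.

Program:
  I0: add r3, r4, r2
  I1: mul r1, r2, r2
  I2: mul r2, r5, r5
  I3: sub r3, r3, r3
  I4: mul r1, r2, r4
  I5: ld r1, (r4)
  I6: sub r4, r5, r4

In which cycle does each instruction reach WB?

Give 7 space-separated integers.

Answer: 5 6 7 8 10 11 12

Derivation:
I0 add r3 <- r4,r2: IF@1 ID@2 stall=0 (-) EX@3 MEM@4 WB@5
I1 mul r1 <- r2,r2: IF@2 ID@3 stall=0 (-) EX@4 MEM@5 WB@6
I2 mul r2 <- r5,r5: IF@3 ID@4 stall=0 (-) EX@5 MEM@6 WB@7
I3 sub r3 <- r3,r3: IF@4 ID@5 stall=0 (-) EX@6 MEM@7 WB@8
I4 mul r1 <- r2,r4: IF@5 ID@6 stall=1 (RAW on I2.r2 (WB@7)) EX@8 MEM@9 WB@10
I5 ld r1 <- r4: IF@6 ID@8 stall=0 (-) EX@9 MEM@10 WB@11
I6 sub r4 <- r5,r4: IF@8 ID@9 stall=0 (-) EX@10 MEM@11 WB@12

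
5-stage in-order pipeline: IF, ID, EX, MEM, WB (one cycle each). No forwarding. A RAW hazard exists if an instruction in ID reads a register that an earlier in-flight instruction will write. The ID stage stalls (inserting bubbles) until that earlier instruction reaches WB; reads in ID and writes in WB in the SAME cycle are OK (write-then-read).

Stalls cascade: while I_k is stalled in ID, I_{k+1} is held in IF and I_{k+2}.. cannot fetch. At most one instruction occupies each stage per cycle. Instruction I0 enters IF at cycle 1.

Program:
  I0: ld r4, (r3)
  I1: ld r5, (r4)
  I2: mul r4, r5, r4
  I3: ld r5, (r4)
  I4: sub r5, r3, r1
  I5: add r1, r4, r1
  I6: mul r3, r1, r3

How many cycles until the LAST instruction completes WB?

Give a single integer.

Answer: 19

Derivation:
I0 ld r4 <- r3: IF@1 ID@2 stall=0 (-) EX@3 MEM@4 WB@5
I1 ld r5 <- r4: IF@2 ID@3 stall=2 (RAW on I0.r4 (WB@5)) EX@6 MEM@7 WB@8
I2 mul r4 <- r5,r4: IF@3 ID@6 stall=2 (RAW on I1.r5 (WB@8)) EX@9 MEM@10 WB@11
I3 ld r5 <- r4: IF@6 ID@9 stall=2 (RAW on I2.r4 (WB@11)) EX@12 MEM@13 WB@14
I4 sub r5 <- r3,r1: IF@9 ID@12 stall=0 (-) EX@13 MEM@14 WB@15
I5 add r1 <- r4,r1: IF@12 ID@13 stall=0 (-) EX@14 MEM@15 WB@16
I6 mul r3 <- r1,r3: IF@13 ID@14 stall=2 (RAW on I5.r1 (WB@16)) EX@17 MEM@18 WB@19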